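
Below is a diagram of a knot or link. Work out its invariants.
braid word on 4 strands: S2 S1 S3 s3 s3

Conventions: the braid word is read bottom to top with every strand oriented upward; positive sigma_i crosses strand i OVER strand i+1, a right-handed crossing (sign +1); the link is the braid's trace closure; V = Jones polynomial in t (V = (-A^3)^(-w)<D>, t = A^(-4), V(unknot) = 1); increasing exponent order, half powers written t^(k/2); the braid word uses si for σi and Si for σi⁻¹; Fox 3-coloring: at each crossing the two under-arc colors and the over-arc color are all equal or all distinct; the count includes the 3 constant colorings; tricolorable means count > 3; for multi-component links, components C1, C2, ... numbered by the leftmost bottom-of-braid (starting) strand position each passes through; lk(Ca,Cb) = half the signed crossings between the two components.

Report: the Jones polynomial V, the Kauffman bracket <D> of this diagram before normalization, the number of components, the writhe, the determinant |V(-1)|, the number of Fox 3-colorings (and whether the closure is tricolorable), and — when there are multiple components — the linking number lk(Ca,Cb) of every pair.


V(t) = 1
bracket: -A^-3, w = -1
1 component, writhe -1, over 5 crossings
det 1, colorings 3 of 3^5 — not tricolorable
observation: |V(-1)| = 1: so not tricolorable, since 3 does not divide 1


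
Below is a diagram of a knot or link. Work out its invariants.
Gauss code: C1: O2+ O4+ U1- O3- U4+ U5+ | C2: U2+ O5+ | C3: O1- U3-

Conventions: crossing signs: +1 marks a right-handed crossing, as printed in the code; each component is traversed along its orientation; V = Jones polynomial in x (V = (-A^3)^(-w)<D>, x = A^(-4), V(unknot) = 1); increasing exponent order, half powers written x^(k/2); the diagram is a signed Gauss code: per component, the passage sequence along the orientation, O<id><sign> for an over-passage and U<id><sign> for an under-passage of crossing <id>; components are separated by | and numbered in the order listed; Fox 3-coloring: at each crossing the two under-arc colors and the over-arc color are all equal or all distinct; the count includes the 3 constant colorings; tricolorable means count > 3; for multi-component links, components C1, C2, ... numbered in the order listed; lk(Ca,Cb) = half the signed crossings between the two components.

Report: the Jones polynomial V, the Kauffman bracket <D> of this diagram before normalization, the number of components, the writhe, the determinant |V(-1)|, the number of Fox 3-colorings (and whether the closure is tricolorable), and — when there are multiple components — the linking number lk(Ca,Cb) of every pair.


V(x) = x^-2 + 2 + x^2
bracket: -A^-5 - 2A^3 - A^11, w = +1
3 components, writhe +1, over 5 crossings
lk(C1,C2) = +1
linking number lk(C1,C3) = -1
lk(C2,C3): 0
det 4, colorings 3 of 3^5 — not tricolorable
observation: palindromic: swapping x for 1/x fixes V


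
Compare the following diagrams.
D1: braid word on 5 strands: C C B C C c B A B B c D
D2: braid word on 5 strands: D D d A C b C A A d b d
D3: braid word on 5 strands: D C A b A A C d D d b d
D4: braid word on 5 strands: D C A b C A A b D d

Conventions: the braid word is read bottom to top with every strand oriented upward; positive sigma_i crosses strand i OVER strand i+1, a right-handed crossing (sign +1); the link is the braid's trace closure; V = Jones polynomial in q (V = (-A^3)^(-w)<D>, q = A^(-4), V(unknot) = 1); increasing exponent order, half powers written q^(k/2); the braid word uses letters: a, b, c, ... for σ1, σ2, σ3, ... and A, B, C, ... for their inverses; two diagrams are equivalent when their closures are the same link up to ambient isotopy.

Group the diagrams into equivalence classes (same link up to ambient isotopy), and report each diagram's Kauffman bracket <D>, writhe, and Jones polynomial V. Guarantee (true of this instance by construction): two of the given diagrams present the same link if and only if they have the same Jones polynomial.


equivalence classes: {D1} | {D2, D3, D4}
D1 (bracket A^-16 + A^-8 - A^-4 + 1 - A^4; 12 crossings at w = -8): V = -q^-7 + q^-6 - q^-5 + q^-4 + q^-2
D2 (bracket A^-10 - 2A^-6 + 3A^-2 - 3A^2 + 4A^6 - 3A^10 + 2A^14 - A^18; 12 crossings at w = -2): V = -q^-6 + 2q^-5 - 3q^-4 + 4q^-3 - 3q^-2 + 3q^-1 - 2 + q
V(D3) = -q^-6 + 2q^-5 - 3q^-4 + 4q^-3 - 3q^-2 + 3q^-1 - 2 + q  [12 crossings, <D> = A^-10 - 2A^-6 + 3A^-2 - 3A^2 + 4A^6 - 3A^10 + 2A^14 - A^18, w = -2]
D4 (bracket A^-16 - 2A^-12 + 3A^-8 - 3A^-4 + 4 - 3A^4 + 2A^8 - A^12; 10 crossings at w = -4): V = -q^-6 + 2q^-5 - 3q^-4 + 4q^-3 - 3q^-2 + 3q^-1 - 2 + q
observation: comparing 4 Jones polynomials yields 2 groups


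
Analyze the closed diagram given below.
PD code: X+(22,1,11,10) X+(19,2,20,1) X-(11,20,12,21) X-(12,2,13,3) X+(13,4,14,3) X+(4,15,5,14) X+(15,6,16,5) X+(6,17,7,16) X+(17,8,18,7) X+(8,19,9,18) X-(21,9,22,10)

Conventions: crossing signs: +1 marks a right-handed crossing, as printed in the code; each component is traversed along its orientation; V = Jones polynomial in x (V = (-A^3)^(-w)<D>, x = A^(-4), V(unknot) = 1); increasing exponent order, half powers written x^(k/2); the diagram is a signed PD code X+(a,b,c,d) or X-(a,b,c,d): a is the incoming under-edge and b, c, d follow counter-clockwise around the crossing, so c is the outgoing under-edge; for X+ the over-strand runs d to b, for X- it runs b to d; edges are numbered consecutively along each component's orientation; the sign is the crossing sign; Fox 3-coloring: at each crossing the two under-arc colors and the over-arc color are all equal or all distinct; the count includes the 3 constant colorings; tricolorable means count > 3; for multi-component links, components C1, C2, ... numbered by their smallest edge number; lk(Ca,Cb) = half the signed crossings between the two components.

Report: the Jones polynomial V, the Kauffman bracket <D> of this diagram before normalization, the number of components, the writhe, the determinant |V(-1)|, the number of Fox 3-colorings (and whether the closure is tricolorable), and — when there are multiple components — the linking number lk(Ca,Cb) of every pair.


V(x) = -x^(5/2) - x^(9/2) + x^(11/2) - x^(13/2) + x^(15/2) - x^(17/2)
bracket: A^-19 - A^-15 + A^-11 - A^-7 + A^-3 + A^5, w = +5
2 components, writhe +5, over 11 crossings
lk(C1,C2) = +3
det 6, colorings 9 of 3^11 — tricolorable
observation: |V(-1)| = 6: so tricolorable, since 3 divides 6


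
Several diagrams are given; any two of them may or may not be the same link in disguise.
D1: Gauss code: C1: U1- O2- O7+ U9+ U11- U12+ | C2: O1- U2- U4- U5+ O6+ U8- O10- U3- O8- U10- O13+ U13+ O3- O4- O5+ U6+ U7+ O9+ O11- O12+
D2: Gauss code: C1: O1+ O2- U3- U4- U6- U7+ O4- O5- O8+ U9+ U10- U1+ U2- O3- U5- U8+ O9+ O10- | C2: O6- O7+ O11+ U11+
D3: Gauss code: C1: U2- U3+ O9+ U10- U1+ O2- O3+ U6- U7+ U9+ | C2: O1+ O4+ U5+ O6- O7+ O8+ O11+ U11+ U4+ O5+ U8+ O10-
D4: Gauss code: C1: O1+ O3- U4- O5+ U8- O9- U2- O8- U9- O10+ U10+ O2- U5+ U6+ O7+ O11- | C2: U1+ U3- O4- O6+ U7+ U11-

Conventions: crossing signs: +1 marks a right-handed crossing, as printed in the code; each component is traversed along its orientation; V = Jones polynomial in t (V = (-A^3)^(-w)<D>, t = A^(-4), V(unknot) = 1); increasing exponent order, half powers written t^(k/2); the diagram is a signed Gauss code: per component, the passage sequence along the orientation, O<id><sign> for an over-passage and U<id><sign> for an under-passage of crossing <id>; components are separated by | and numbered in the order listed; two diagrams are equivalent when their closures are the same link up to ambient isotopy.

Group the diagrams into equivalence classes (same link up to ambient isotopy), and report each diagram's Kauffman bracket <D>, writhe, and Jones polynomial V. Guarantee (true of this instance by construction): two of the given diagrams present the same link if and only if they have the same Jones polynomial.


equivalence classes: {D1, D4} | {D2} | {D3}
D1 (bracket A^-1 + A^3 + A^7 - A^15; 13 crossings at w = -1): V = t^(-9/2) - t^(-5/2) - t^(-3/2) - t^(-1/2)
V(D2) = -t^(-1/2) - t^(1/2)  [11 crossings, <D> = A^-5 + A^-1, w = -1]
V(D3) = -t^(1/2) - t^(3/2) - t^(5/2) + t^(9/2)  [11 crossings, <D> = -A^-3 + A^5 + A^9 + A^13, w = +5]
V(D4) = t^(-9/2) - t^(-5/2) - t^(-3/2) - t^(-1/2)  [11 crossings, <D> = A^-1 + A^3 + A^7 - A^15, w = -1]
key observation: 3 values of V(t) split the 4 diagrams


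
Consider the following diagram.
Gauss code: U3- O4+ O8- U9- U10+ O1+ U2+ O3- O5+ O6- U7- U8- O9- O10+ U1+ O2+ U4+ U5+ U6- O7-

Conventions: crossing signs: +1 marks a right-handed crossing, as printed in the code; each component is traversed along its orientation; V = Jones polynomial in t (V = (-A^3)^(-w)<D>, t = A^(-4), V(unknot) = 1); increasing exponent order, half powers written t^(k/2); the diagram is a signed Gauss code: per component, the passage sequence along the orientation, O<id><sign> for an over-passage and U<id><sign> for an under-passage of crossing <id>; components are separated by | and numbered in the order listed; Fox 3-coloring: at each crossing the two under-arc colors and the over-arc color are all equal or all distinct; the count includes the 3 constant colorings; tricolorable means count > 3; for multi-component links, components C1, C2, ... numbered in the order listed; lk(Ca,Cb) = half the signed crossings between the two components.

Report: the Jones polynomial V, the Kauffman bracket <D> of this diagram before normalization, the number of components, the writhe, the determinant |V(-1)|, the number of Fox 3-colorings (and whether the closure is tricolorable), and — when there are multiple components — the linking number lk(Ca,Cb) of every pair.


Jones polynomial: V(t) = t^-2 - t^-1 + 1 - t + t^2
<D> = A^-8 - A^-4 + 1 - A^4 + A^8; writhe 0
components 1, writhe 0 (10 crossings)
3-colorings: 3 of 3^10, det 5 — not tricolorable
note: V spans 4 powers of t: at least 4 crossings in any diagram


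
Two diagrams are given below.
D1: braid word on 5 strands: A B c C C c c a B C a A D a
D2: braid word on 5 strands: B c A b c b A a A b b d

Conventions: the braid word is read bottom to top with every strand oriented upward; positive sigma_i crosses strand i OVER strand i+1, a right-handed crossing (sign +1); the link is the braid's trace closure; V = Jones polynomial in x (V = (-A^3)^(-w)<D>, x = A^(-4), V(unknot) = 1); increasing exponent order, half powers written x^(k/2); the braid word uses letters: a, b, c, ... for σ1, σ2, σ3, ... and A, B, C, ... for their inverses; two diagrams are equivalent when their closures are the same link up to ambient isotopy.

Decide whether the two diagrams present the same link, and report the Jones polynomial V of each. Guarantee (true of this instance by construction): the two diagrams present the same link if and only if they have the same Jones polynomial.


same link: no
V(D1) = 1  [14 crossings, <D> = A^-6, w = -2]
V(D2) = x^-1 - 1 + 2x - 2x^2 + 2x^3 - 2x^4 + x^5  [12 crossings, <D> = A^-8 - 2A^-4 + 2 - 2A^4 + 2A^8 - A^12 + A^16, w = +4]
insight: comparing 2 Jones polynomials yields 2 groups


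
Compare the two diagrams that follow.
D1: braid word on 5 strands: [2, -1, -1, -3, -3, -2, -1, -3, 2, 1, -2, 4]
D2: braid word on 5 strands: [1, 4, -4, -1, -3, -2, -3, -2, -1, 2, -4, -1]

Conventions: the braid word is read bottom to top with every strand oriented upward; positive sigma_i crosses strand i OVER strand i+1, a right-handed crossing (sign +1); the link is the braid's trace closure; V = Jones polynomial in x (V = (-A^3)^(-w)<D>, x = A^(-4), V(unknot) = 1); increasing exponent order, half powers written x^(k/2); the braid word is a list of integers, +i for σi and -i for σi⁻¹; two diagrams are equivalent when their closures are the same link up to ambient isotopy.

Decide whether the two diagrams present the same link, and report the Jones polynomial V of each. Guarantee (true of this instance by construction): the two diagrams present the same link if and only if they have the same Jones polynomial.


equivalent: yes
V(D1) = -x^-6 + x^-5 - x^-4 + 2x^-3 - x^-2 + x^-1  (w -4, c 12, <D> = A^-8 - A^-4 + 2 - A^4 + A^8 - A^12)
V(D2) = -x^-6 + x^-5 - x^-4 + 2x^-3 - x^-2 + x^-1  (w -6, c 12, <D> = A^-14 - A^-10 + 2A^-6 - A^-2 + A^2 - A^6)
why: from 12 to 12 crossings by R-moves: one link, two diagrams


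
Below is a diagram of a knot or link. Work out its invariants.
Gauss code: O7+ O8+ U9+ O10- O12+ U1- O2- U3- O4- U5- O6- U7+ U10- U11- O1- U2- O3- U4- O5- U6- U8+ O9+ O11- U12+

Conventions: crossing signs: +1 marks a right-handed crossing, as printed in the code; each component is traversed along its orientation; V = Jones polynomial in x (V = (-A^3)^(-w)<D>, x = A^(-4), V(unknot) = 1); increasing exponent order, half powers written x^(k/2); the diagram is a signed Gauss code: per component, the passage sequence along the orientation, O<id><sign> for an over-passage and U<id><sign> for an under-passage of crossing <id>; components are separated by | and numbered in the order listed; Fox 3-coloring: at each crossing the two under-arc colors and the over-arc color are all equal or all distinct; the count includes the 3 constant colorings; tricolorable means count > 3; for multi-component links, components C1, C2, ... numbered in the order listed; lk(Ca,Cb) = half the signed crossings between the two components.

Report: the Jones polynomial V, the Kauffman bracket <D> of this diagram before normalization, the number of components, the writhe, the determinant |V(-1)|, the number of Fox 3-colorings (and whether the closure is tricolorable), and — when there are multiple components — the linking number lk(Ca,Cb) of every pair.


V(x) = -x^-9 + x^-8 - 2x^-7 + 3x^-6 - 3x^-5 + 3x^-4 - 2x^-3 + 3x^-2 - x^-1 + 1 - x
bracket: -A^-16 + A^-12 - A^-8 + 3A^-4 - 2 + 3A^4 - 3A^8 + 3A^12 - 2A^16 + A^20 - A^24, w = -4
1 component, writhe -4, over 12 crossings
det 21, colorings 9 of 3^12 — tricolorable
observation: |V(-1)| = 21: so tricolorable, since 3 divides 21


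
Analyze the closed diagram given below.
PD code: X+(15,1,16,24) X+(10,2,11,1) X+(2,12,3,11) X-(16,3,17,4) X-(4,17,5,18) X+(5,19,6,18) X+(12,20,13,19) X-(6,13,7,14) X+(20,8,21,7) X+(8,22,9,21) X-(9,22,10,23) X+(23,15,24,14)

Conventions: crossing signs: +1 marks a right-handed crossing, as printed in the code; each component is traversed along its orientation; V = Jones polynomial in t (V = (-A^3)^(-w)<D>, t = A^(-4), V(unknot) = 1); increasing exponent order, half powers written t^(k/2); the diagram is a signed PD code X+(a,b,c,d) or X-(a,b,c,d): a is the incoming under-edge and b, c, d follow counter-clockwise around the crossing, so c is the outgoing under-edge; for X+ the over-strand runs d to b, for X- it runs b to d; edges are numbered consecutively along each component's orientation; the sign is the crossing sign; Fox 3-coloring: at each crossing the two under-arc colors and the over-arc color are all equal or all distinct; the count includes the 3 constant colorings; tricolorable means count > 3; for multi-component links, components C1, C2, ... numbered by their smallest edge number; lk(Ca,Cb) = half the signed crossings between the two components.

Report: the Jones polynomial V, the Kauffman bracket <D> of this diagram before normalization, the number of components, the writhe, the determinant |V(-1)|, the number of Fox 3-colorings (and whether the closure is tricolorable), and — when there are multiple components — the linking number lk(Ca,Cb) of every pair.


V(t) = 2t - 2t^2 + 3t^3 - 3t^4 + 2t^5 - 2t^6 + t^7
bracket: A^-16 - 2A^-12 + 2A^-8 - 3A^-4 + 3 - 2A^4 + 2A^8, w = +4
1 component, writhe +4, over 12 crossings
det 15, colorings 9 of 3^12 — tricolorable
observation: det 15 = |V(-1)|; divisible by 3, so tricolorable


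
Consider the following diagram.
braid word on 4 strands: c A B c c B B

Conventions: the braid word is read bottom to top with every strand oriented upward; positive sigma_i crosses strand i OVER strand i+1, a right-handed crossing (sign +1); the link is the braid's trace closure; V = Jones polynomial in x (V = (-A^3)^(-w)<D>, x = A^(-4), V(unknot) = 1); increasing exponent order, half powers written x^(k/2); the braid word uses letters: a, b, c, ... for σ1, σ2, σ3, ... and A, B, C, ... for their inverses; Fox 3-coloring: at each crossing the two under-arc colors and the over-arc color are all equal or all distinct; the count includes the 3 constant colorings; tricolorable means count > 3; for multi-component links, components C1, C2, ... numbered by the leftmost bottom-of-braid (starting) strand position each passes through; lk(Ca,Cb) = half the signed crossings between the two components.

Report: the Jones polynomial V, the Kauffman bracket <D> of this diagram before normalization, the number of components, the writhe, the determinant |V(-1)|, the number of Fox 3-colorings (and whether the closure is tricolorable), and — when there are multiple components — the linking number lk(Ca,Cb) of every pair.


V(x) = -x^-3 + 2x^-2 - 2x^-1 + 3 - 2x + 2x^2 - x^3
bracket: A^-15 - 2A^-11 + 2A^-7 - 3A^-3 + 2A - 2A^5 + A^9, w = -1
1 component, writhe -1, over 7 crossings
det 13, colorings 3 of 3^7 — not tricolorable
observation: w = -1 (over 7 crossings) is diagram-only; (-A^3)^(1) removes it from V


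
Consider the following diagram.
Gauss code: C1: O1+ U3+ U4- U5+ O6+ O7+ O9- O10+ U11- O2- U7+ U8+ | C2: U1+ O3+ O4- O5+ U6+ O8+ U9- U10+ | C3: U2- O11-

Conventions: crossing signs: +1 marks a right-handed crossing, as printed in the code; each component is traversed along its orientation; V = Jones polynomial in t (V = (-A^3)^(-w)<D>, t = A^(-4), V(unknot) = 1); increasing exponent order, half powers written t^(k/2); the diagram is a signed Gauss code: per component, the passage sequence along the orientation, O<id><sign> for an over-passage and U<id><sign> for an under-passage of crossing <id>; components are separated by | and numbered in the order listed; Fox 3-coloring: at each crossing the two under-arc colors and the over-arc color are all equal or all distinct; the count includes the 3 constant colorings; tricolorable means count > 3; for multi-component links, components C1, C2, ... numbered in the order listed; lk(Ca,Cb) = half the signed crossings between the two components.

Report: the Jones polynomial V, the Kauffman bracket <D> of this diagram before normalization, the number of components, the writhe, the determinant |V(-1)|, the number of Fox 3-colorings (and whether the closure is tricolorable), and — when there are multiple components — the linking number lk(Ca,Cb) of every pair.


V(t) = t^-1 + 2t - t^2 + 2t^3 - t^4 + t^5
bracket: -A^-11 + A^-7 - 2A^-3 + A - 2A^5 - A^13, w = +3
3 components, writhe +3, over 11 crossings
lk(C1,C2) = +2
linking number lk(C1,C3) = -1
lk(C2,C3): 0
det 8, colorings 3 of 3^11 — not tricolorable
observation: det 8 = |V(-1)|; not divisible by 3, so not tricolorable


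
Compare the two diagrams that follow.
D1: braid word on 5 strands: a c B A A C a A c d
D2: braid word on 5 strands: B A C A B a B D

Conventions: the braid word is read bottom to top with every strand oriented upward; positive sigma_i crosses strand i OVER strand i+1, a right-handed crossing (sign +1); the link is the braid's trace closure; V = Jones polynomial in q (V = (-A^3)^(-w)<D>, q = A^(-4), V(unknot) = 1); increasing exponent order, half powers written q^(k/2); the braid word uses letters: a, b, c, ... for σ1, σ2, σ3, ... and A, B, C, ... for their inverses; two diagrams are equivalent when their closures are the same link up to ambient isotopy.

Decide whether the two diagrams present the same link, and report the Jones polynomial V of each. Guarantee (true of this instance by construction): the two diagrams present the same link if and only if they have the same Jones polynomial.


same link: no
V(D1) = 1  [10 crossings, <D> = 1, w = 0]
D2 (bracket A^-14 - A^-10 + 2A^-6 - A^-2 + A^2 - A^6; 8 crossings at w = -6): V = -q^-6 + q^-5 - q^-4 + 2q^-3 - q^-2 + q^-1
note: 2 values of V(q) split the 2 diagrams


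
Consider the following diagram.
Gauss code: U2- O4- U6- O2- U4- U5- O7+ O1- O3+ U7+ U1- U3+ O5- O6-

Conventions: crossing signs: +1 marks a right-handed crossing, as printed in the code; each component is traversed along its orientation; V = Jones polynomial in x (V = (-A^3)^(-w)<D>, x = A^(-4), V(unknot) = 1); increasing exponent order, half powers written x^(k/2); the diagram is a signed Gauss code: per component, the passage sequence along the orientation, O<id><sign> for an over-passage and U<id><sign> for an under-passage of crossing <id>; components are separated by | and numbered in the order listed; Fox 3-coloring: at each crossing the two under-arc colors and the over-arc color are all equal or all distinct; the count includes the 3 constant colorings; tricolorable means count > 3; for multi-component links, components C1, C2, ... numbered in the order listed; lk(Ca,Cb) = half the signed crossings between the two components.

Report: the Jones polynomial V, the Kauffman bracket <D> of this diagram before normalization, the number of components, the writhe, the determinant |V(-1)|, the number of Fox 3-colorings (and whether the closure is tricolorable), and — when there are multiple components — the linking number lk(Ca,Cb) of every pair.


V = -x^-4 + x^-3 + x^-1
<D> = -A^-5 - A^3 + A^7 (w = -3)
1 component over 7 crossings, w = -3
9 Fox colorings among 3^7, |V(-1)| = 3: tricolorable
why: |V(-1)| = 3: so tricolorable, since 3 divides 3


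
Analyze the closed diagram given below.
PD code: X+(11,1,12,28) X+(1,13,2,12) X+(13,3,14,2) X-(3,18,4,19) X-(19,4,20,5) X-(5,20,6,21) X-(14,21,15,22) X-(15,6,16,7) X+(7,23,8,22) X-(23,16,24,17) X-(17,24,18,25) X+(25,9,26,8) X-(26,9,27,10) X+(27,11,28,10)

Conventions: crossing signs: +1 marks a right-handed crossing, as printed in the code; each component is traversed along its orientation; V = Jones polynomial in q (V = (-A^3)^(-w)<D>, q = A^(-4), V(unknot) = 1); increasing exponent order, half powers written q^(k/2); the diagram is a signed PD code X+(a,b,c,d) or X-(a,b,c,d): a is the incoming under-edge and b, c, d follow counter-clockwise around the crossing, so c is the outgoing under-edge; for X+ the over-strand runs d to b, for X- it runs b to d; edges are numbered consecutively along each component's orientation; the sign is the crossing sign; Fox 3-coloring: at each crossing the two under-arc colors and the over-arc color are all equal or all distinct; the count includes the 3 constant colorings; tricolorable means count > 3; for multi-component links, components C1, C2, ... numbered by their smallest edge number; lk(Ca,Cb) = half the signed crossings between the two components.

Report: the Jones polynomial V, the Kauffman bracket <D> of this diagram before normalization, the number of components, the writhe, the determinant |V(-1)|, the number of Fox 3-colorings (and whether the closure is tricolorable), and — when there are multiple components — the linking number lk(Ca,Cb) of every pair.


Jones polynomial: V(q) = -q^-5 + q^-4 - q^-3 + 2q^-2 - q^-1 + 2 - q
<D> = -A^-10 + 2A^-6 - A^-2 + 2A^2 - A^6 + A^10 - A^14; writhe -2
components 1, writhe -2 (14 crossings)
3-colorings: 9 of 3^14, det 9 — tricolorable
note: |V(-1)| = 9: so tricolorable, since 3 divides 9


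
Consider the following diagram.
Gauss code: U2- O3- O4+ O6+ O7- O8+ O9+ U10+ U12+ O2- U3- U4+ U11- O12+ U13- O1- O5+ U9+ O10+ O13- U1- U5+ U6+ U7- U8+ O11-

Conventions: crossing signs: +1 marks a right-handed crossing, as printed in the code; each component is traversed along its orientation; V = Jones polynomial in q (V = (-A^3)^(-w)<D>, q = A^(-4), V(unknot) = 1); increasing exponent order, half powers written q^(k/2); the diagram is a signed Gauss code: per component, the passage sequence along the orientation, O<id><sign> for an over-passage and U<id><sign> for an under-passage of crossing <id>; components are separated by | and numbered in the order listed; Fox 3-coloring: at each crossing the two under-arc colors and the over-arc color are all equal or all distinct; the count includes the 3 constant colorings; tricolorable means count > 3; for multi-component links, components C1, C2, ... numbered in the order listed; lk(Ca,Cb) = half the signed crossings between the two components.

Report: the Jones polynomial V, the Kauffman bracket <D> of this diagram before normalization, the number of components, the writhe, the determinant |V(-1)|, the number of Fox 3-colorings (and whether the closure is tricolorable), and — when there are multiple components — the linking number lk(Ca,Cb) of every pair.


V(q) = q^-2 - q^-1 + 2 - 2q + q^2 - q^3 + q^4
bracket: -A^-13 + A^-9 - A^-5 + 2A^-1 - 2A^3 + A^7 - A^11, w = +1
1 component, writhe +1, over 13 crossings
det 9, colorings 9 of 3^13 — tricolorable
observation: V spans 6 powers of q: at least 6 crossings in any diagram


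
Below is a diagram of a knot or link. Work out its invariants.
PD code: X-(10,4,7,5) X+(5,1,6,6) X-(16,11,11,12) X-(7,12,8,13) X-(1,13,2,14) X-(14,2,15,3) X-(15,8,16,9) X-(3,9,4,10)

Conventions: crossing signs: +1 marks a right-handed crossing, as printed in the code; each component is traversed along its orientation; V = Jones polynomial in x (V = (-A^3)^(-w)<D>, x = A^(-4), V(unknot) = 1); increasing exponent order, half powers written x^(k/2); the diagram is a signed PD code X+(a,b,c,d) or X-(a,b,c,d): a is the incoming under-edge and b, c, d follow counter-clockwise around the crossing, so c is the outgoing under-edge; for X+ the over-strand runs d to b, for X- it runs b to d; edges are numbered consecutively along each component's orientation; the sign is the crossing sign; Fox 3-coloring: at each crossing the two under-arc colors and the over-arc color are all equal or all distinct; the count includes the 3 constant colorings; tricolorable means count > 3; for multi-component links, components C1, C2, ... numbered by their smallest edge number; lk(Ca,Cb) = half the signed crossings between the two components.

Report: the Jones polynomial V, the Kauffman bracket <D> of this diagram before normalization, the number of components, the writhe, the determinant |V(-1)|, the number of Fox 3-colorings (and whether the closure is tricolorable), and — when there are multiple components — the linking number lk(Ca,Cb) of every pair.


Jones polynomial: V(x) = 2x^-6 + x^-4 + x^-2
<D> = A^-10 + A^-2 + 2A^6; writhe -6
components 3, writhe -6 (8 crossings)
linking number lk(C1,C2) = -1
lk(C1,C3): -1
lk(C2,C3) = -1
3-colorings: 3 of 3^8, det 4 — not tricolorable
note: the span of V is 4, within the link bound 8 + 3 - 1


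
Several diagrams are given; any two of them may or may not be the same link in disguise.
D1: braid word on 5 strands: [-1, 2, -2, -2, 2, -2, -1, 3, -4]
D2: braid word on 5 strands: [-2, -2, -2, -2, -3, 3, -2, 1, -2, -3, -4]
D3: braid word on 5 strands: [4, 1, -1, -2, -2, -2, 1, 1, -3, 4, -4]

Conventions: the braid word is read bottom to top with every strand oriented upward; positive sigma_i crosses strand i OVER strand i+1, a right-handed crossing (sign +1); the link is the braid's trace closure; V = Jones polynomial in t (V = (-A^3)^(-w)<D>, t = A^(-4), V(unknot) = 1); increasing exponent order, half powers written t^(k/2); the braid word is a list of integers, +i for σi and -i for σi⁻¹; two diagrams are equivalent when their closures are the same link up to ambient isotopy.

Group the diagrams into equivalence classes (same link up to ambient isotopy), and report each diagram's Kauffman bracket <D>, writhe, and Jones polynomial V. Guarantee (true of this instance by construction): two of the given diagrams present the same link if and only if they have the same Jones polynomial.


classes: {D1} | {D2} | {D3}
V(D1) = -t^(-5/2) - t^(-1/2)  [9 crossings, <D> = A^-7 + A, w = -3]
D2 (bracket A^-11 + A^-3 - A + A^5 - A^9 + A^13; 11 crossings at w = -7): V = -t^(-17/2) + t^(-15/2) - t^(-13/2) + t^(-11/2) - t^(-9/2) - t^(-5/2)
V(D3) = t^(-7/2) - t^(-5/2) + t^(-3/2) - 2t^(-1/2) - t^(3/2)  [11 crossings, <D> = A^-9 + 2A^-1 - A^3 + A^7 - A^11, w = -1]
note: comparing 3 Jones polynomials yields 3 groups


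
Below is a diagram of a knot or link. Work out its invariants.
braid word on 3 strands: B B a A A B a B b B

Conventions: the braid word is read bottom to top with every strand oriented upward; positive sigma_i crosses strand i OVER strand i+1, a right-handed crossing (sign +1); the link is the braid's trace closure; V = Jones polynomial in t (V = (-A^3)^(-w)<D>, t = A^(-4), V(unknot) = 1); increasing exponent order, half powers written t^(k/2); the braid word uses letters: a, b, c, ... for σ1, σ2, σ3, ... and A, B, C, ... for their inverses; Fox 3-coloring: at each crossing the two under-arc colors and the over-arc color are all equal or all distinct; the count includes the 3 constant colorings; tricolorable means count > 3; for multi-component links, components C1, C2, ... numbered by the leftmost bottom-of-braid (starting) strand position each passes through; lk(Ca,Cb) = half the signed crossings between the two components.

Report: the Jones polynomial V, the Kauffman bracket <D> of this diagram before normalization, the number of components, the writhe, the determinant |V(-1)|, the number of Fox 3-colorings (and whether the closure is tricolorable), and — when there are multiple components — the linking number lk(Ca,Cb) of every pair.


V = -t^-4 + t^-3 + t^-1
<D> = A^-8 + 1 - A^4 (w = -4)
1 component over 10 crossings, w = -4
9 Fox colorings among 3^10, |V(-1)| = 3: tricolorable
why: w = -4 shifts under R1 moves; the (-A^3)^(4) factor cancels that in V


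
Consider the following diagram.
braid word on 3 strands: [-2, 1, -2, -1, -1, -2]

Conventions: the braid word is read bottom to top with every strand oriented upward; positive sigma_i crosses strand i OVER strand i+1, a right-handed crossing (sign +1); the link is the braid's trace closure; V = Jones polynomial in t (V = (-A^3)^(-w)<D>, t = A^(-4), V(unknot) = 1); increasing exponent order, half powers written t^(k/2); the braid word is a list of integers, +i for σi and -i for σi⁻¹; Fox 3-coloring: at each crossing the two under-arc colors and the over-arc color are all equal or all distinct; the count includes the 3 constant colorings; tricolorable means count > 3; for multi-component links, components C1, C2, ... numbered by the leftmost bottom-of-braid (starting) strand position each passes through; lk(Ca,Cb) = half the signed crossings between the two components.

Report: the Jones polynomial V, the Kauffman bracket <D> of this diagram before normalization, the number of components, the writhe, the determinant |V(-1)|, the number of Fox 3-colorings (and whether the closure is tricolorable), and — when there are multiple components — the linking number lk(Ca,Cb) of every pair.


Jones polynomial: V(t) = -t^-6 + t^-5 - t^-4 + 2t^-3 - t^-2 + t^-1
<D> = A^-8 - A^-4 + 2 - A^4 + A^8 - A^12; writhe -4
components 1, writhe -4 (6 crossings)
3-colorings: 3 of 3^6, det 7 — not tricolorable
note: the span of V is 5, forcing >= 5 crossings in any diagram


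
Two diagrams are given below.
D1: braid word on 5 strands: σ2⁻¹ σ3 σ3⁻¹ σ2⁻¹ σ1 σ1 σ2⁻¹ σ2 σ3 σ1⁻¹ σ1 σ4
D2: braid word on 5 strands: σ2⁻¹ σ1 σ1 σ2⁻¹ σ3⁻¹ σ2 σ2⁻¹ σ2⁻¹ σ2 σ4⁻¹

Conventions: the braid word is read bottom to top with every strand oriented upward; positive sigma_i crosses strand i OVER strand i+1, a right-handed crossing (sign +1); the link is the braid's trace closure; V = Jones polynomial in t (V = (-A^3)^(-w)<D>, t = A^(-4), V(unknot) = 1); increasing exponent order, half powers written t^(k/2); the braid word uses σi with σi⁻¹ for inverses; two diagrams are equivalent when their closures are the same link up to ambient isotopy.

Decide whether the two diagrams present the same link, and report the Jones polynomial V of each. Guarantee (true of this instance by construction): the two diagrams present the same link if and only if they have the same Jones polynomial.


equivalent: yes
V(D1) = t^-2 + 2 + t^2  (w +2, c 12, <D> = A^-2 + 2A^6 + A^14)
V(D2) = t^-2 + 2 + t^2  (w -2, c 10, <D> = A^-14 + 2A^-6 + A^2)
why: Markov moves rewrite D1 (12 crossings) into D2 (10)


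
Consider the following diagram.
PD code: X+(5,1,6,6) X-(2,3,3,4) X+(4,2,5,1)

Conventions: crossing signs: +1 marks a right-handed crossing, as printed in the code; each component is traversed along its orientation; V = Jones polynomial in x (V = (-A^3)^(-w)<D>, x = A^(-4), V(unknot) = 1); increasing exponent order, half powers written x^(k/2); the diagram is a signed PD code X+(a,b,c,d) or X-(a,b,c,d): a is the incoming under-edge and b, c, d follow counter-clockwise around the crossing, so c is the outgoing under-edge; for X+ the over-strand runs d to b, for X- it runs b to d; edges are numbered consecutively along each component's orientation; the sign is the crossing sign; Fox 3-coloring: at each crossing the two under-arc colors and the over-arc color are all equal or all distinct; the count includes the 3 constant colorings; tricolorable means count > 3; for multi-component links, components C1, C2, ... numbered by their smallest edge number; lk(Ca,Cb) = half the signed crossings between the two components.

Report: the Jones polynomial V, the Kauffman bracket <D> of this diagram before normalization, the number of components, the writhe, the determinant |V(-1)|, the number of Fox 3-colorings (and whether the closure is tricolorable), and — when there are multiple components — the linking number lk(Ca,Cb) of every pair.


V = 1
<D> = -A^3 (w = +1)
1 component over 3 crossings, w = +1
3 Fox colorings among 3^3, |V(-1)| = 1: not tricolorable
why: |V(-1)| = 1: so not tricolorable, since 3 does not divide 1


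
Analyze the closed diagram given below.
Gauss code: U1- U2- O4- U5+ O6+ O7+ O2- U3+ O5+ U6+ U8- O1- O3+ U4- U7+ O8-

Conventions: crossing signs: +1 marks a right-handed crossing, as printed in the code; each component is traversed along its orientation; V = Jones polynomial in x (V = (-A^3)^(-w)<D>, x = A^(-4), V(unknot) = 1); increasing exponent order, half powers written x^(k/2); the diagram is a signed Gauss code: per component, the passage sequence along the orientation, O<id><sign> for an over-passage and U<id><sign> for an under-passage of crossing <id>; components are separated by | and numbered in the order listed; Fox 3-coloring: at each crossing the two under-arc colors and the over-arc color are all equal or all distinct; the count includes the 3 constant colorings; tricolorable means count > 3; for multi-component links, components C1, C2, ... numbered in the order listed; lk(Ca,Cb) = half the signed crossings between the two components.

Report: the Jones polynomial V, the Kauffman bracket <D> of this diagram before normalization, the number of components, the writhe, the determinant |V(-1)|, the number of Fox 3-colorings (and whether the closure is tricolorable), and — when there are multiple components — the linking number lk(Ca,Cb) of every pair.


V = -x^-3 + 2x^-2 - 2x^-1 + 3 - 2x + 2x^2 - x^3
<D> = -A^-12 + 2A^-8 - 2A^-4 + 3 - 2A^4 + 2A^8 - A^12 (w = 0)
1 component over 8 crossings, w = 0
3 Fox colorings among 3^8, |V(-1)| = 13: not tricolorable
why: w = 0 shifts under R1 moves; the (-A^3)^(0) factor cancels that in V


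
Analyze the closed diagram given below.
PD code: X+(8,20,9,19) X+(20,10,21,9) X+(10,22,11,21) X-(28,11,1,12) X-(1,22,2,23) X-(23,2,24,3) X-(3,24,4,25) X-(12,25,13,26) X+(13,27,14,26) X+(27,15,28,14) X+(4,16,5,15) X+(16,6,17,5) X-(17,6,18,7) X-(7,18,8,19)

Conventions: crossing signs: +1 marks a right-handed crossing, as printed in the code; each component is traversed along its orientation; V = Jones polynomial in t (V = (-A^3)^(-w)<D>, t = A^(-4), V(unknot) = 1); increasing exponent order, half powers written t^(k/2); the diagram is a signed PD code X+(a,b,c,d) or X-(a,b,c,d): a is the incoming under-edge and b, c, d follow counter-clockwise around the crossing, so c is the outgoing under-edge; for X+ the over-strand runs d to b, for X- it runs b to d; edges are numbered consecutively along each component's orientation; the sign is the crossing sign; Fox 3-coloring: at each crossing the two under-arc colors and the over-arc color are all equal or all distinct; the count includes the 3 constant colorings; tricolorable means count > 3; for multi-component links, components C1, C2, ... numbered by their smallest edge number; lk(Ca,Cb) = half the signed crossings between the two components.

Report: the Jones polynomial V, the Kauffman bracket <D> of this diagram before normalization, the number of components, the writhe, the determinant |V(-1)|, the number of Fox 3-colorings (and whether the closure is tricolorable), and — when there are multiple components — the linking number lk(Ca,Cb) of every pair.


V = -t^-3 + t^-2 - t^-1 + 3 - t + t^2 - t^3
<D> = -A^-12 + A^-8 - A^-4 + 3 - A^4 + A^8 - A^12 (w = 0)
1 component over 14 crossings, w = 0
27 Fox colorings among 3^14, |V(-1)| = 9: tricolorable
why: V is palindromic (span 6, det 9): t -> 1/t fixes it; necessary, not sufficient, for amphichirality


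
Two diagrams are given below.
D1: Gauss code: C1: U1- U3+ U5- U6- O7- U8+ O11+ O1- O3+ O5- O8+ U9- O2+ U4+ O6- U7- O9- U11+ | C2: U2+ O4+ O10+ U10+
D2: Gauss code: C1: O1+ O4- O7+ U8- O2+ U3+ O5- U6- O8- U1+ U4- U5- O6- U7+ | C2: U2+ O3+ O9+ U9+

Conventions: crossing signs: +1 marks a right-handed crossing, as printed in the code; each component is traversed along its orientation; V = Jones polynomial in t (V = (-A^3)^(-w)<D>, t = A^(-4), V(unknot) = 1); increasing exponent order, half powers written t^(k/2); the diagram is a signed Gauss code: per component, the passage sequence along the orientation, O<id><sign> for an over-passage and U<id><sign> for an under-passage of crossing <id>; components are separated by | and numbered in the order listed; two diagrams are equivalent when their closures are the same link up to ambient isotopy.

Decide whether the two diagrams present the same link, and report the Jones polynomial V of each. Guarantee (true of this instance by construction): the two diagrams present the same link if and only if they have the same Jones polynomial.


equivalent: yes
V(D1) = t^(-7/2) - t^(-5/2) + t^(-3/2) - 2t^(-1/2) - t^(3/2)  (w +1, c 11, <D> = A^-3 + 2A^5 - A^9 + A^13 - A^17)
V(D2) = t^(-7/2) - t^(-5/2) + t^(-3/2) - 2t^(-1/2) - t^(3/2)  (w +1, c 9, <D> = A^-3 + 2A^5 - A^9 + A^13 - A^17)
why: one V(t) for all 2 diagrams — one class (guaranteed)


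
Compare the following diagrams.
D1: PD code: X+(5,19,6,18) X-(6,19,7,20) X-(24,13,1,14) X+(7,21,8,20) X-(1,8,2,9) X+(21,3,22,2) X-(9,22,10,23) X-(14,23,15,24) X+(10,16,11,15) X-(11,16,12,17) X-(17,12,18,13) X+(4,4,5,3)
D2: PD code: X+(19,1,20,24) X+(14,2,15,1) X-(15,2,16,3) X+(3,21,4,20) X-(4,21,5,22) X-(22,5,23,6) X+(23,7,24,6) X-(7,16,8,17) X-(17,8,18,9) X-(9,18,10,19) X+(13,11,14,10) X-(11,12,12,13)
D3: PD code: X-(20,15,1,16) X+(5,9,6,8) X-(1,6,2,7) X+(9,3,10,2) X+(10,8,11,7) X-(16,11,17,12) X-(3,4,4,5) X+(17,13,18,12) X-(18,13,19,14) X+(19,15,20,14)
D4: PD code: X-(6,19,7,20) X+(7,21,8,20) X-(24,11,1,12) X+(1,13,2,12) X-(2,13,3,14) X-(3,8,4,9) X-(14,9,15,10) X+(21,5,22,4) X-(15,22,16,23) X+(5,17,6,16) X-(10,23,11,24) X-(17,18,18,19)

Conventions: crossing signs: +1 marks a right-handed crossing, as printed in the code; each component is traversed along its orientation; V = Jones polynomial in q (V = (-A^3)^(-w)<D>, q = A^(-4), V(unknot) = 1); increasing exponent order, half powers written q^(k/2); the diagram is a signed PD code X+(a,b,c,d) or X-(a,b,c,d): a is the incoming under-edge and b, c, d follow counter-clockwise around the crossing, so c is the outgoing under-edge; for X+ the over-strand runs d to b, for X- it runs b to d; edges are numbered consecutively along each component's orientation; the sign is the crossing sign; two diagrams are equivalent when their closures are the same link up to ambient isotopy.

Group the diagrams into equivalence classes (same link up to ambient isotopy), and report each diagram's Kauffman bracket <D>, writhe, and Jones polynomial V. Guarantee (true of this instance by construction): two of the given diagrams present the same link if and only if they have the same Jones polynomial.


grouping into links: {D1, D4} | {D2} | {D3}
V(D1) = q^-5 - 2q^-4 + 2q^-3 - 2q^-2 + 2q^-1 - 1 + q  (w -2, c 12, <D> = A^-10 - A^-6 + 2A^-2 - 2A^2 + 2A^6 - 2A^10 + A^14)
D2 (bracket A^-2 + A^6 - A^10; 12 crossings at w = -2): V = -q^-4 + q^-3 + q^-1
V(D3) = 1  (w 0, c 10, <D> = 1)
V(D4) = q^-5 - 2q^-4 + 2q^-3 - 2q^-2 + 2q^-1 - 1 + q  (w -4, c 12, <D> = A^-16 - A^-12 + 2A^-8 - 2A^-4 + 2 - 2A^4 + A^8)
why: 3 classes among 4 diagrams; unequal V(q) rules out equality
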